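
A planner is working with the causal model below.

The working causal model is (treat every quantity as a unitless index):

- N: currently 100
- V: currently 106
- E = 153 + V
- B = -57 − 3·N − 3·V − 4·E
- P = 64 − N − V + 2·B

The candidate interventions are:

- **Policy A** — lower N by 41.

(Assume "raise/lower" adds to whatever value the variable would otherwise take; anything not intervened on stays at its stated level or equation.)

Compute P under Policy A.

-3277

Policy A (N − 41):
  N = 100 − 41 = 59
  V = 106
  E = 153 + 106 = 259
  B = -57 − 3·59 − 3·106 − 4·259 = -1588
  P = 64 − 59 − 106 + 2·(-1588) = -3277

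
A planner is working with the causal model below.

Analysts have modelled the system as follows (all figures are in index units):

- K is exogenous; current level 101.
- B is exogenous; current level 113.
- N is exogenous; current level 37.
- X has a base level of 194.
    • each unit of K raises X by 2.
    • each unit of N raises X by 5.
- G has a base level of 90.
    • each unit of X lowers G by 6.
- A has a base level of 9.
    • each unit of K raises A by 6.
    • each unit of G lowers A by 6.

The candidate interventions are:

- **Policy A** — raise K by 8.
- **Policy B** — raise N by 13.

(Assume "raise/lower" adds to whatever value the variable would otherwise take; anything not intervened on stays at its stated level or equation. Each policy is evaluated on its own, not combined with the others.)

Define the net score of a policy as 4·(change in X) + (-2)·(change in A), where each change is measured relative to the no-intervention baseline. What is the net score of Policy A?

Baseline:
  K = 101
  N = 37
  X = 194 + 2·101 + 5·37 = 581
  G = 90 − 6·581 = -3396
  A = 9 + 6·101 − 6·(-3396) = 20991
Policy A (K + 8):
  K = 101 + 8 = 109
  N = 37
  X = 194 + 2·109 + 5·37 = 597
  G = 90 − 6·597 = -3492
  A = 9 + 6·109 − 6·(-3492) = 21615
ΔX = 597 − 581 = 16; ΔA = 21615 − 20991 = 624
Score = 4·16 + (-2)·624 = -1184

-1184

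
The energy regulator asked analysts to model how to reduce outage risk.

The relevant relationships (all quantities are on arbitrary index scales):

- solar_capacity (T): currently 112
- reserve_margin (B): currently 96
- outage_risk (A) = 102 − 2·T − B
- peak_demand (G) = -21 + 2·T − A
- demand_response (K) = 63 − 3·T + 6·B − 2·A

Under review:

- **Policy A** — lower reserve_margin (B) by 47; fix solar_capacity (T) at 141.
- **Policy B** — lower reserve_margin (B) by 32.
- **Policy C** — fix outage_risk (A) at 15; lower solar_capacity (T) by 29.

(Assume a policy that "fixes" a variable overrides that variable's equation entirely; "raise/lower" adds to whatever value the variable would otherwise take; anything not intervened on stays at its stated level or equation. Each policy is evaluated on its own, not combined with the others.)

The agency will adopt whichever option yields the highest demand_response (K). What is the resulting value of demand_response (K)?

483

Policy A (B − 47, T := 141):
  T = 141
  B = 96 − 47 = 49
  A = 102 − 2·141 − 49 = -229
  K = 63 − 3·141 + 6·49 − 2·(-229) = 392
Policy B (B − 32):
  T = 112
  B = 96 − 32 = 64
  A = 102 − 2·112 − 64 = -186
  K = 63 − 3·112 + 6·64 − 2·(-186) = 483
Policy C (A := 15, T − 29):
  T = 112 − 29 = 83
  B = 96
  A = 15
  K = 63 − 3·83 + 6·96 − 2·15 = 360
Comparing — Policy A: K=392, Policy B: K=483, Policy C: K=360. Highest is 483 (Policy B).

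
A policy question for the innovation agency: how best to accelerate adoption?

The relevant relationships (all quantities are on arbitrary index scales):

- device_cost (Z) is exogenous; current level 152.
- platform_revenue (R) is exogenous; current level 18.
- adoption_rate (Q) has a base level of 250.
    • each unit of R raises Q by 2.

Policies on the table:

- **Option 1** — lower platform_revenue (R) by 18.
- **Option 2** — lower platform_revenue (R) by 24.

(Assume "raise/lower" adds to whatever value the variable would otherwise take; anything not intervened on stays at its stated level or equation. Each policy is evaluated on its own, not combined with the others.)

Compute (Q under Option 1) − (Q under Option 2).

12

Option 1 (R − 18):
  R = 18 − 18 = 0
  Q = 250 + 2·0 = 250
Option 2 (R − 24):
  R = 18 − 24 = -6
  Q = 250 + 2·(-6) = 238
Q: 250 − 238 = 12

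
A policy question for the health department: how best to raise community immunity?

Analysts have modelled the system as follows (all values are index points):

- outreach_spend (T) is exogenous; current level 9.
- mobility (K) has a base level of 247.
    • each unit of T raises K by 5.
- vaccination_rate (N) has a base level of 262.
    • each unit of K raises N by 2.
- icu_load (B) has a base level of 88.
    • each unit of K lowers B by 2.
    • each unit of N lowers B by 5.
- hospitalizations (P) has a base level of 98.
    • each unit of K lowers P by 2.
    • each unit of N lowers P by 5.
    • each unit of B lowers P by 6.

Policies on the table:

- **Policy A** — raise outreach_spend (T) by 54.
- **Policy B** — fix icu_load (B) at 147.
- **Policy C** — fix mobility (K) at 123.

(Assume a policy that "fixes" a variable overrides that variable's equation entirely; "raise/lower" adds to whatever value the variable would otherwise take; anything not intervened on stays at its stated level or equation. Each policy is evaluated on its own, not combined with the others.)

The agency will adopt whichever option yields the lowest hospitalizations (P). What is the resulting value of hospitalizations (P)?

Policy A (T + 54):
  T = 9 + 54 = 63
  K = 247 + 5·63 = 562
  N = 262 + 2·562 = 1386
  B = 88 − 2·562 − 5·1386 = -7966
  P = 98 − 2·562 − 5·1386 − 6·(-7966) = 39840
Policy B (B := 147):
  T = 9
  K = 247 + 5·9 = 292
  N = 262 + 2·292 = 846
  B = 147
  P = 98 − 2·292 − 5·846 − 6·147 = -5598
Policy C (K := 123):
  T = 9
  K = 123
  N = 262 + 2·123 = 508
  B = 88 − 2·123 − 5·508 = -2698
  P = 98 − 2·123 − 5·508 − 6·(-2698) = 13500
Comparing — Policy A: P=39840, Policy B: P=-5598, Policy C: P=13500. Lowest is -5598 (Policy B).

-5598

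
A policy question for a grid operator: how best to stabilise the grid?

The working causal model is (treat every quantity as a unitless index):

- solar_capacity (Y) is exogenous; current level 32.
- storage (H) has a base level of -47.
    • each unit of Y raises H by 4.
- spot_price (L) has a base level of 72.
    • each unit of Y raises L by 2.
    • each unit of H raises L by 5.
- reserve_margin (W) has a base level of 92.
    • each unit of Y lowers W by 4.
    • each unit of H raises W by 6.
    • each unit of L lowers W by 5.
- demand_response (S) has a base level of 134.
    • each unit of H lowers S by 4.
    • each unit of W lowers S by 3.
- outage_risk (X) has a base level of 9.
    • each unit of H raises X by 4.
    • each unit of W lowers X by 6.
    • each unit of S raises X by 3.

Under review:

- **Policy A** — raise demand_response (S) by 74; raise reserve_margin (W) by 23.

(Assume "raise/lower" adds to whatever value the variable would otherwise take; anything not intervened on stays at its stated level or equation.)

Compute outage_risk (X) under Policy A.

Policy A (S + 74, W + 23):
  Y = 32
  H = -47 + 4·32 = 81
  L = 72 + 2·32 + 5·81 = 541
  W = 92 − 4·32 + 6·81 − 5·541 (+23 from intervention) = -2232
  S = 134 − 4·81 − 3·(-2232) (+74 from intervention) = 6580
  X = 9 + 4·81 − 6·(-2232) + 3·6580 = 33465

33465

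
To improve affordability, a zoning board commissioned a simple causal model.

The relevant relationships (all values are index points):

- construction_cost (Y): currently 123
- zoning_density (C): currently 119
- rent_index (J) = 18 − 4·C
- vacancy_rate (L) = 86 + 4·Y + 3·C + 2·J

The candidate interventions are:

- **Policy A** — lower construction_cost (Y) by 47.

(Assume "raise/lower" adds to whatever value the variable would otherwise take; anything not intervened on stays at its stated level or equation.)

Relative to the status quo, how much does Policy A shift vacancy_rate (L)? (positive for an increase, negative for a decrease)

-188

Baseline:
  Y = 123
  C = 119
  J = 18 − 4·119 = -458
  L = 86 + 4·123 + 3·119 + 2·(-458) = 19
Policy A (Y − 47):
  Y = 123 − 47 = 76
  C = 119
  J = 18 − 4·119 = -458
  L = 86 + 4·76 + 3·119 + 2·(-458) = -169
Change in L: -169 − 19 = -188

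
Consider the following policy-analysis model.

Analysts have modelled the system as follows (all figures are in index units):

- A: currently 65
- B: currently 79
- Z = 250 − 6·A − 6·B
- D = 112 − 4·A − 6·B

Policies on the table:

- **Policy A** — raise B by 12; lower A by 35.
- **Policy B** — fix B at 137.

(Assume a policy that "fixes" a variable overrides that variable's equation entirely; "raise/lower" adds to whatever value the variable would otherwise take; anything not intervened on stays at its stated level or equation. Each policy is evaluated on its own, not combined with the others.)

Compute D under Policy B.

Policy B (B := 137):
  A = 65
  B = 137
  D = 112 − 4·65 − 6·137 = -970

-970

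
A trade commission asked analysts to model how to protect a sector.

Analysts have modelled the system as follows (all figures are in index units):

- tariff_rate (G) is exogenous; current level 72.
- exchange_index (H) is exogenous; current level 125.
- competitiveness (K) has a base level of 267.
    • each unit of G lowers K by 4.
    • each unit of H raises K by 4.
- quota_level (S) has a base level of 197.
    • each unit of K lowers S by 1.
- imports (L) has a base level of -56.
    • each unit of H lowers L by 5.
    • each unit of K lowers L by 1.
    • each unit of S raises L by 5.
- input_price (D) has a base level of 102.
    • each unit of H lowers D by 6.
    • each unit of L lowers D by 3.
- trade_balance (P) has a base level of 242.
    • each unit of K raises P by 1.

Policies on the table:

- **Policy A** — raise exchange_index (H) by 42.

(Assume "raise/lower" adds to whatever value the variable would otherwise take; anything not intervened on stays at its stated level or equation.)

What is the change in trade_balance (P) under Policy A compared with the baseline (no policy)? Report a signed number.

Baseline:
  G = 72
  H = 125
  K = 267 − 4·72 + 4·125 = 479
  P = 242 + 479 = 721
Policy A (H + 42):
  G = 72
  H = 125 + 42 = 167
  K = 267 − 4·72 + 4·167 = 647
  P = 242 + 647 = 889
Change in P: 889 − 721 = 168

168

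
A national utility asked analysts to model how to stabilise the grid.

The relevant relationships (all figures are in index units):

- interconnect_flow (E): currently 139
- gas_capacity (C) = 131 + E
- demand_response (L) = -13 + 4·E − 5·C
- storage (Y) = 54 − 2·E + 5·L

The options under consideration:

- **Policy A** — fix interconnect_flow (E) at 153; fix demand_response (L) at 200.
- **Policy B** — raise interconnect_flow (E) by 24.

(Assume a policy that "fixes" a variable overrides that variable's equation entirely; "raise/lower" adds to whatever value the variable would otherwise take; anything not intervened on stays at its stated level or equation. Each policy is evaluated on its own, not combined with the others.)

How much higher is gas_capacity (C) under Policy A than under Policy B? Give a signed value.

Policy A (E := 153, L := 200):
  E = 153
  C = 131 + 153 = 284
Policy B (E + 24):
  E = 139 + 24 = 163
  C = 131 + 163 = 294
C: 284 − 294 = -10

-10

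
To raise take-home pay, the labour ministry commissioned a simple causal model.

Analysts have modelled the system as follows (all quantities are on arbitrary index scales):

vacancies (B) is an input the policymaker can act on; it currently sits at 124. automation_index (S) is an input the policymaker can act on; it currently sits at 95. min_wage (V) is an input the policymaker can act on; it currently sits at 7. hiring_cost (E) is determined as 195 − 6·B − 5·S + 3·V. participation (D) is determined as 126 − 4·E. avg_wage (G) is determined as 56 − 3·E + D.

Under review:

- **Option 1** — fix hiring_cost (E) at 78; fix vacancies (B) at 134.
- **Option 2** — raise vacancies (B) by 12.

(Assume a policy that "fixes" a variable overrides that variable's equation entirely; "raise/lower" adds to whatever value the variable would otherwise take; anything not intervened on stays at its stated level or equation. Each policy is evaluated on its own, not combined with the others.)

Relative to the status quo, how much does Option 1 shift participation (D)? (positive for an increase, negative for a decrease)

Baseline:
  B = 124
  S = 95
  V = 7
  E = 195 − 6·124 − 5·95 + 3·7 = -1003
  D = 126 − 4·(-1003) = 4138
Option 1 (E := 78, B := 134):
  B = 134
  S = 95
  V = 7
  E = 78
  D = 126 − 4·78 = -186
Change in D: -186 − 4138 = -4324

-4324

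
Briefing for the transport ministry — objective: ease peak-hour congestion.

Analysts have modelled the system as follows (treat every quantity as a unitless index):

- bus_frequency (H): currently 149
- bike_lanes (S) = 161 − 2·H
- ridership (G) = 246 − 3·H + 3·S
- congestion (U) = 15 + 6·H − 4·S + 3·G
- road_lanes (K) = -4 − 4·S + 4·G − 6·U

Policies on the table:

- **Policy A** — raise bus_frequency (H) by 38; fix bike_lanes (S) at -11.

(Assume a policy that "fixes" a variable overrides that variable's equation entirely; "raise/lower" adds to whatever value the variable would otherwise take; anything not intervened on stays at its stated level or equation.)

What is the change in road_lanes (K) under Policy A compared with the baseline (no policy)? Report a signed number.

Baseline:
  H = 149
  S = 161 − 2·149 = -137
  G = 246 − 3·149 + 3·(-137) = -612
  U = 15 + 6·149 − 4·(-137) + 3·(-612) = -379
  K = -4 − 4·(-137) + 4·(-612) − 6·(-379) = 370
Policy A (H + 38, S := -11):
  H = 149 + 38 = 187
  S = -11
  G = 246 − 3·187 + 3·(-11) = -348
  U = 15 + 6·187 − 4·(-11) + 3·(-348) = 137
  K = -4 − 4·(-11) + 4·(-348) − 6·137 = -2174
Change in K: -2174 − 370 = -2544

-2544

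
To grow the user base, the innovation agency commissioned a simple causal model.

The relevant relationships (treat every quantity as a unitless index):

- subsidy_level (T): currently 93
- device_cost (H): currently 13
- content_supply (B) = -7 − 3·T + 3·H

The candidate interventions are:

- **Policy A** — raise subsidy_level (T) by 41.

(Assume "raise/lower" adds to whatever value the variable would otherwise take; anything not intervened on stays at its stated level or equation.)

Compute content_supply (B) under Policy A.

-370

Policy A (T + 41):
  T = 93 + 41 = 134
  H = 13
  B = -7 − 3·134 + 3·13 = -370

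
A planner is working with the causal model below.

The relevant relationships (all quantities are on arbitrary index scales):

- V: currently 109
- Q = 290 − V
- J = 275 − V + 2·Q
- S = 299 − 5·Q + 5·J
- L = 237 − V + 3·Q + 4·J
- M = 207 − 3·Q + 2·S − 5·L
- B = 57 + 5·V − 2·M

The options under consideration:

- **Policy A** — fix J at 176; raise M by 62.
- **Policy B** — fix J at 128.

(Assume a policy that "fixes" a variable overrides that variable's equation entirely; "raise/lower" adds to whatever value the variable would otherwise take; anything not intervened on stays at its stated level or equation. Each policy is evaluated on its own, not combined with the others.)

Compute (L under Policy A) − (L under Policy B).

192

Policy A (J := 176, M + 62):
  V = 109
  Q = 290 − 109 = 181
  J = 176
  L = 237 − 109 + 3·181 + 4·176 = 1375
Policy B (J := 128):
  V = 109
  Q = 290 − 109 = 181
  J = 128
  L = 237 − 109 + 3·181 + 4·128 = 1183
L: 1375 − 1183 = 192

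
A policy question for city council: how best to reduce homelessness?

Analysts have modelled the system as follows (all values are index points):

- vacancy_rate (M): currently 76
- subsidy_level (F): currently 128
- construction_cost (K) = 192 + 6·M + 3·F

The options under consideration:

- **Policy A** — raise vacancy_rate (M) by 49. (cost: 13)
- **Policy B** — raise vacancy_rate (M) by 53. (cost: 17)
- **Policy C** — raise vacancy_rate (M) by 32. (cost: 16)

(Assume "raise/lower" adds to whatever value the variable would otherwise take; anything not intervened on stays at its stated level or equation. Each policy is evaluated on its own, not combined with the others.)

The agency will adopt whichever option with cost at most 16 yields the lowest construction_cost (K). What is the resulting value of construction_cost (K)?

1224

Policy A (M + 49):
  M = 76 + 49 = 125
  F = 128
  K = 192 + 6·125 + 3·128 = 1326
Policy C (M + 32):
  M = 76 + 32 = 108
  F = 128
  K = 192 + 6·108 + 3·128 = 1224
Comparing — Policy A: K=1326, Policy C: K=1224. Lowest is 1224 (Policy C).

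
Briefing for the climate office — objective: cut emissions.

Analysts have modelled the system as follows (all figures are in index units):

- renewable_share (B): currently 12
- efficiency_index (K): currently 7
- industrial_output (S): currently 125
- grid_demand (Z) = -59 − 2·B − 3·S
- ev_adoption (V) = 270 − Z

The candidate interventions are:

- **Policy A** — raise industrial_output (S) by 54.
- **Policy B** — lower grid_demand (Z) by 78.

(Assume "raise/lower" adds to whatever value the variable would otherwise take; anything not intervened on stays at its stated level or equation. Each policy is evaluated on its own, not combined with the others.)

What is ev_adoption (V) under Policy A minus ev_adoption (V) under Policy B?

Policy A (S + 54):
  B = 12
  S = 125 + 54 = 179
  Z = -59 − 2·12 − 3·179 = -620
  V = 270 − (-620) = 890
Policy B (Z − 78):
  B = 12
  S = 125
  Z = -59 − 2·12 − 3·125 (−78 from intervention) = -536
  V = 270 − (-536) = 806
V: 890 − 806 = 84

84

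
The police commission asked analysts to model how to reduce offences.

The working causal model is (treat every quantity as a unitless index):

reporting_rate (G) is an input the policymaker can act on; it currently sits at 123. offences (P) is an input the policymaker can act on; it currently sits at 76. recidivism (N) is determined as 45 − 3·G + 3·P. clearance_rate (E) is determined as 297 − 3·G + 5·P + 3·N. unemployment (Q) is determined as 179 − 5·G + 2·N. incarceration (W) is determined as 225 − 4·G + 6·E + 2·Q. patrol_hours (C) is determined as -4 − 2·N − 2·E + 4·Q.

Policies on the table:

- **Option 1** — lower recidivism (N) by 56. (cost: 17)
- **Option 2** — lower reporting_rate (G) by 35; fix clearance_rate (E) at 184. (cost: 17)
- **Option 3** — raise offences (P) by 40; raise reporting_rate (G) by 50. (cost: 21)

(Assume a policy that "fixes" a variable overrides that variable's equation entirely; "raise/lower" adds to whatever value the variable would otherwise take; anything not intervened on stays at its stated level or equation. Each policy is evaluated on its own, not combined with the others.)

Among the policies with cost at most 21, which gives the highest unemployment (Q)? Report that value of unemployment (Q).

-243

Option 1 (N − 56):
  G = 123
  P = 76
  N = 45 − 3·123 + 3·76 (−56 from intervention) = -152
  Q = 179 − 5·123 + 2·(-152) = -740
Option 2 (G − 35, E := 184):
  G = 123 − 35 = 88
  P = 76
  N = 45 − 3·88 + 3·76 = 9
  Q = 179 − 5·88 + 2·9 = -243
Option 3 (P + 40, G + 50):
  G = 123 + 50 = 173
  P = 76 + 40 = 116
  N = 45 − 3·173 + 3·116 = -126
  Q = 179 − 5·173 + 2·(-126) = -938
Comparing — Option 1: Q=-740, Option 2: Q=-243, Option 3: Q=-938. Highest is -243 (Option 2).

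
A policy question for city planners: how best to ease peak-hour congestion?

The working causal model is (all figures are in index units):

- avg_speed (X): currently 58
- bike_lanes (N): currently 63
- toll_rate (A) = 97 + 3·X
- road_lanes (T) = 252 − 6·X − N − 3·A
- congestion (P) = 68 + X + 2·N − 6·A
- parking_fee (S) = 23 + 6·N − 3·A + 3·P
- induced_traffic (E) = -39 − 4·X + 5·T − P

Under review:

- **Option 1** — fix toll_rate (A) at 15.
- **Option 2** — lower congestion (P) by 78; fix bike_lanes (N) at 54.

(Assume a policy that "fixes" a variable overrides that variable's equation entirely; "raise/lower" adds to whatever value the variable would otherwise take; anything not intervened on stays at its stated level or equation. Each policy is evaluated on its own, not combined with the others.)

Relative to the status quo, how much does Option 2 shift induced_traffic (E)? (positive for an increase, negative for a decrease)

Baseline:
  X = 58
  N = 63
  A = 97 + 3·58 = 271
  T = 252 − 6·58 − 63 − 3·271 = -972
  P = 68 + 58 + 2·63 − 6·271 = -1374
  E = -39 − 4·58 + 5·(-972) − (-1374) = -3757
Option 2 (P − 78, N := 54):
  X = 58
  N = 54
  A = 97 + 3·58 = 271
  T = 252 − 6·58 − 54 − 3·271 = -963
  P = 68 + 58 + 2·54 − 6·271 (−78 from intervention) = -1470
  E = -39 − 4·58 + 5·(-963) − (-1470) = -3616
Change in E: -3616 − (-3757) = 141

141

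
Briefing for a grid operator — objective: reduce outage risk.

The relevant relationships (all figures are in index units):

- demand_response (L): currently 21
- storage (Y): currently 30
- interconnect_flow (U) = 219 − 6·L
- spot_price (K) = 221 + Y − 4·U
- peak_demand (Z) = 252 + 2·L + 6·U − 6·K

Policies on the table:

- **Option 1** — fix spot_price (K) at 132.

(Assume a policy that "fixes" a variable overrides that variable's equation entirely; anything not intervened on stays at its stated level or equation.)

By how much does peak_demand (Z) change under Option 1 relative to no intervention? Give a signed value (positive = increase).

Baseline:
  L = 21
  Y = 30
  U = 219 − 6·21 = 93
  K = 221 + 30 − 4·93 = -121
  Z = 252 + 2·21 + 6·93 − 6·(-121) = 1578
Option 1 (K := 132):
  L = 21
  Y = 30
  U = 219 − 6·21 = 93
  K = 132
  Z = 252 + 2·21 + 6·93 − 6·132 = 60
Change in Z: 60 − 1578 = -1518

-1518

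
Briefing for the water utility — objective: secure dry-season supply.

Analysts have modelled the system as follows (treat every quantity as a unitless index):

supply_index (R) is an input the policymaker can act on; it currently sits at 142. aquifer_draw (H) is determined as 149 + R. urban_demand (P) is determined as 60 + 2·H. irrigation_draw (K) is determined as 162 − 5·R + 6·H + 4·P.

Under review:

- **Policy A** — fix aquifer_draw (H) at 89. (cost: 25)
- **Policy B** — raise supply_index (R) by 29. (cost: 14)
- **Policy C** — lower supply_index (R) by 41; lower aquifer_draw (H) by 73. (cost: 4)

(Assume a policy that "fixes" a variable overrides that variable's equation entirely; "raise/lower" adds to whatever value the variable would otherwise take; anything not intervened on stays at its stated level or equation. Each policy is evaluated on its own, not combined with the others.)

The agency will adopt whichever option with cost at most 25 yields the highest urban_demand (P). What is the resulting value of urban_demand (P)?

700

Policy A (H := 89):
  R = 142
  H = 89
  P = 60 + 2·89 = 238
Policy B (R + 29):
  R = 142 + 29 = 171
  H = 149 + 171 = 320
  P = 60 + 2·320 = 700
Policy C (R − 41, H − 73):
  R = 142 − 41 = 101
  H = 149 + 101 (−73 from intervention) = 177
  P = 60 + 2·177 = 414
Comparing — Policy A: P=238, Policy B: P=700, Policy C: P=414. Highest is 700 (Policy B).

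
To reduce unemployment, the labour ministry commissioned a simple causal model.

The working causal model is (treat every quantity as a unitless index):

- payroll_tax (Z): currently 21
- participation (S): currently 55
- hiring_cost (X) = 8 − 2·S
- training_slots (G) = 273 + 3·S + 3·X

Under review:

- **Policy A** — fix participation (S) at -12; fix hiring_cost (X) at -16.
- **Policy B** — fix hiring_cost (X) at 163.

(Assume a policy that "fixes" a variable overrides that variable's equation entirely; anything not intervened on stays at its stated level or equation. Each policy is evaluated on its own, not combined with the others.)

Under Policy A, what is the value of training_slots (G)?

189

Policy A (S := -12, X := -16):
  S = -12
  X = -16
  G = 273 + 3·(-12) + 3·(-16) = 189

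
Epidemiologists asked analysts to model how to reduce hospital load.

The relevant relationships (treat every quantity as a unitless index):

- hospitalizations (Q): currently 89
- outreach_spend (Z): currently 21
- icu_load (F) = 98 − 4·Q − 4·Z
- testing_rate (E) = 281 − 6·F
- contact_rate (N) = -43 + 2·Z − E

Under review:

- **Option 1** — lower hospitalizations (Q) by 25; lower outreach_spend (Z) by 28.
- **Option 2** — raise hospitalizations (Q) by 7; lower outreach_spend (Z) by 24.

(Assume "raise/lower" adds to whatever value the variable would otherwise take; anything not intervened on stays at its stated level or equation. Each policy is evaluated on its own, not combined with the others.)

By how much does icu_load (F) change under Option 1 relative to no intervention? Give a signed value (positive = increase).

Baseline:
  Q = 89
  Z = 21
  F = 98 − 4·89 − 4·21 = -342
Option 1 (Q − 25, Z − 28):
  Q = 89 − 25 = 64
  Z = 21 − 28 = -7
  F = 98 − 4·64 − 4·(-7) = -130
Change in F: -130 − (-342) = 212

212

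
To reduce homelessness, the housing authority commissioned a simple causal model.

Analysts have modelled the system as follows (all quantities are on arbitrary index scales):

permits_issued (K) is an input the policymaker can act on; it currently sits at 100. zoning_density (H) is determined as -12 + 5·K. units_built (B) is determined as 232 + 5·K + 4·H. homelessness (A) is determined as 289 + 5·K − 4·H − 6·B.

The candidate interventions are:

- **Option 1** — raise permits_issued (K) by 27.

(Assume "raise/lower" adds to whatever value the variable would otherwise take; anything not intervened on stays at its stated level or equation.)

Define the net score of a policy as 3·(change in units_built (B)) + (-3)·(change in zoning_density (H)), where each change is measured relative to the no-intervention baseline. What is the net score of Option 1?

1620

Baseline:
  K = 100
  H = -12 + 5·100 = 488
  B = 232 + 5·100 + 4·488 = 2684
Option 1 (K + 27):
  K = 100 + 27 = 127
  H = -12 + 5·127 = 623
  B = 232 + 5·127 + 4·623 = 3359
ΔB = 3359 − 2684 = 675; ΔH = 623 − 488 = 135
Score = 3·675 + (-3)·135 = 1620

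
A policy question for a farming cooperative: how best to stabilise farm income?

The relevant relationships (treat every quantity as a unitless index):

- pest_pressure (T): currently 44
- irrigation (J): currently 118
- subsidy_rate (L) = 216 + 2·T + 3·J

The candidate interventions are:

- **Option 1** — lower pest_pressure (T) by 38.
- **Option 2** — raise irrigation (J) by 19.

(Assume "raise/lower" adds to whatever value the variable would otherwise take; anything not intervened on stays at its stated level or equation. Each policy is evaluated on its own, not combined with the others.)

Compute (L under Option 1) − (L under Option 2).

-133

Option 1 (T − 38):
  T = 44 − 38 = 6
  J = 118
  L = 216 + 2·6 + 3·118 = 582
Option 2 (J + 19):
  T = 44
  J = 118 + 19 = 137
  L = 216 + 2·44 + 3·137 = 715
L: 582 − 715 = -133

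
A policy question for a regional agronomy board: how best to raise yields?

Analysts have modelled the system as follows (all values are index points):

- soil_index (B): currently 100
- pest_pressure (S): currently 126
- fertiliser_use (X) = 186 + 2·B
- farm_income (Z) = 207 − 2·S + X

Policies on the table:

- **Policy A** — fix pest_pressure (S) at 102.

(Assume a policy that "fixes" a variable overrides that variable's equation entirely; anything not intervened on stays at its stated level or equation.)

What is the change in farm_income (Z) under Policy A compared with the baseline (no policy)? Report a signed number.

Baseline:
  B = 100
  S = 126
  X = 186 + 2·100 = 386
  Z = 207 − 2·126 + 386 = 341
Policy A (S := 102):
  B = 100
  S = 102
  X = 186 + 2·100 = 386
  Z = 207 − 2·102 + 386 = 389
Change in Z: 389 − 341 = 48

48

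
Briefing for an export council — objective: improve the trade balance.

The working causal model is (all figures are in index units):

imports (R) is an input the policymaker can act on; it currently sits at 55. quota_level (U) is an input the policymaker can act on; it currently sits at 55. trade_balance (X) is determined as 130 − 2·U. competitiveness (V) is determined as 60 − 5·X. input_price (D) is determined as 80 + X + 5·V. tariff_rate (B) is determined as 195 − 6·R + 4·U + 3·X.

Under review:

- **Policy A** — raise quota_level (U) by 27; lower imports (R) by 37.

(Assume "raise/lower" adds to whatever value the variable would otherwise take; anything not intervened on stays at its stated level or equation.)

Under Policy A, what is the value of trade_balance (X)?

Policy A (U + 27, R − 37):
  U = 55 + 27 = 82
  X = 130 − 2·82 = -34

-34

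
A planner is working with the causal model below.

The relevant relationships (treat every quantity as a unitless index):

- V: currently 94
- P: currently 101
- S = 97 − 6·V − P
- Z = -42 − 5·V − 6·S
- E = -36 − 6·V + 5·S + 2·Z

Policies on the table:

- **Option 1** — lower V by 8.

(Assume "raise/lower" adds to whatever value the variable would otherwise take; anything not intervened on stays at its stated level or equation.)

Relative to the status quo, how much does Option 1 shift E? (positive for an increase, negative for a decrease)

Baseline:
  V = 94
  P = 101
  S = 97 − 6·94 − 101 = -568
  Z = -42 − 5·94 − 6·(-568) = 2896
  E = -36 − 6·94 + 5·(-568) + 2·2896 = 2352
Option 1 (V − 8):
  V = 94 − 8 = 86
  P = 101
  S = 97 − 6·86 − 101 = -520
  Z = -42 − 5·86 − 6·(-520) = 2648
  E = -36 − 6·86 + 5·(-520) + 2·2648 = 2144
Change in E: 2144 − 2352 = -208

-208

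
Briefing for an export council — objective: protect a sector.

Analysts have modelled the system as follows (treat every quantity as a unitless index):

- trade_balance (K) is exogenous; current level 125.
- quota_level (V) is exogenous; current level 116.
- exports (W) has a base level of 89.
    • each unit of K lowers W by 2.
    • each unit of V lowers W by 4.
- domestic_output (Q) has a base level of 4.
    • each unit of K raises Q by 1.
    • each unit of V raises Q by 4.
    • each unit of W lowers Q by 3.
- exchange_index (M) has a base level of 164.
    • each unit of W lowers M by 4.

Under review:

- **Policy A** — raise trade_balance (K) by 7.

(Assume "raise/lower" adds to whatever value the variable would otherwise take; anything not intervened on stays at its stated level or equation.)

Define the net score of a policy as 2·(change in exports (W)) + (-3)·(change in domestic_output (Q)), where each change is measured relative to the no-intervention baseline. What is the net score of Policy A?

Baseline:
  K = 125
  V = 116
  W = 89 − 2·125 − 4·116 = -625
  Q = 4 + 125 + 4·116 − 3·(-625) = 2468
Policy A (K + 7):
  K = 125 + 7 = 132
  V = 116
  W = 89 − 2·132 − 4·116 = -639
  Q = 4 + 132 + 4·116 − 3·(-639) = 2517
ΔW = -639 − (-625) = -14; ΔQ = 2517 − 2468 = 49
Score = 2·(-14) + (-3)·49 = -175

-175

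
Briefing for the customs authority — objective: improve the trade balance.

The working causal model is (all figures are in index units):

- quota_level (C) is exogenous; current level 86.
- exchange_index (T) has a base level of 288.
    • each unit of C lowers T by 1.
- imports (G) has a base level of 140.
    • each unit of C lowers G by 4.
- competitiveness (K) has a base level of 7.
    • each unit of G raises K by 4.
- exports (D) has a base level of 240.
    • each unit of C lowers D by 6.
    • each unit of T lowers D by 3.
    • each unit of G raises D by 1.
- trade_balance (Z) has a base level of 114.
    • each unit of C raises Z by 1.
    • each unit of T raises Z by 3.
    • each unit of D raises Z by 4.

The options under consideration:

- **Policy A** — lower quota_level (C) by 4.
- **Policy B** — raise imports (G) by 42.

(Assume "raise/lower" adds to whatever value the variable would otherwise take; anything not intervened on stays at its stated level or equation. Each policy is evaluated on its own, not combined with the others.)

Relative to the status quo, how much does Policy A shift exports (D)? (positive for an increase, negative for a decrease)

28

Baseline:
  C = 86
  T = 288 − 86 = 202
  G = 140 − 4·86 = -204
  D = 240 − 6·86 − 3·202 + (-204) = -1086
Policy A (C − 4):
  C = 86 − 4 = 82
  T = 288 − 82 = 206
  G = 140 − 4·82 = -188
  D = 240 − 6·82 − 3·206 + (-188) = -1058
Change in D: -1058 − (-1086) = 28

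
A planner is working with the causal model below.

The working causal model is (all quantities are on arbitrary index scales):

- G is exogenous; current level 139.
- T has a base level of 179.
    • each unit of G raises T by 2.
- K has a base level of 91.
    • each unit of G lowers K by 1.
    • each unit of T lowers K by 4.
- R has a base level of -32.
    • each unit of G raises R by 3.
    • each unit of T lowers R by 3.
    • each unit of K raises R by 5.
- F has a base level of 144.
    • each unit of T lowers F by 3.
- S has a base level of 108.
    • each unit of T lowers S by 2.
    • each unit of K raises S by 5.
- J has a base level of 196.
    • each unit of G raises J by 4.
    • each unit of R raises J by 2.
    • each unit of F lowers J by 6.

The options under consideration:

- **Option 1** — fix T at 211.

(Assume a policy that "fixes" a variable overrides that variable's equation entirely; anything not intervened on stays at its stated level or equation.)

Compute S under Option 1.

-4774

Option 1 (T := 211):
  G = 139
  T = 211
  K = 91 − 139 − 4·211 = -892
  S = 108 − 2·211 + 5·(-892) = -4774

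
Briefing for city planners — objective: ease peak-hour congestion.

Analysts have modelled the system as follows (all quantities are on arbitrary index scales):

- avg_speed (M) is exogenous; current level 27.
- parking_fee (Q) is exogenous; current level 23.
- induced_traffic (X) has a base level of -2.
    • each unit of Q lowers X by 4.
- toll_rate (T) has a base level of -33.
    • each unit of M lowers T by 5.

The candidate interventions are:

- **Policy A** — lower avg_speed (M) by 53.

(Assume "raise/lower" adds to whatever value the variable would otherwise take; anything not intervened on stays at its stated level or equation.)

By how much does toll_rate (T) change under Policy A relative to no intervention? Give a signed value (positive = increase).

265

Baseline:
  M = 27
  T = -33 − 5·27 = -168
Policy A (M − 53):
  M = 27 − 53 = -26
  T = -33 − 5·(-26) = 97
Change in T: 97 − (-168) = 265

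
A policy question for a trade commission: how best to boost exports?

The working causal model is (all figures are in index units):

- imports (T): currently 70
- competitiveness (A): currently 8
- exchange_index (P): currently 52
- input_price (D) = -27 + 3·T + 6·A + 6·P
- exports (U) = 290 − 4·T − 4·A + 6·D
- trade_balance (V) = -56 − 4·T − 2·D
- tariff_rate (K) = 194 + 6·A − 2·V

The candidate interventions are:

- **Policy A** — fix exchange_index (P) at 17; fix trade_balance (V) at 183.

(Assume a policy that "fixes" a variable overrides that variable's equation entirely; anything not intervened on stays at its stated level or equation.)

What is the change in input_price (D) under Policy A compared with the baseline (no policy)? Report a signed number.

Baseline:
  T = 70
  A = 8
  P = 52
  D = -27 + 3·70 + 6·8 + 6·52 = 543
Policy A (P := 17, V := 183):
  T = 70
  A = 8
  P = 17
  D = -27 + 3·70 + 6·8 + 6·17 = 333
Change in D: 333 − 543 = -210

-210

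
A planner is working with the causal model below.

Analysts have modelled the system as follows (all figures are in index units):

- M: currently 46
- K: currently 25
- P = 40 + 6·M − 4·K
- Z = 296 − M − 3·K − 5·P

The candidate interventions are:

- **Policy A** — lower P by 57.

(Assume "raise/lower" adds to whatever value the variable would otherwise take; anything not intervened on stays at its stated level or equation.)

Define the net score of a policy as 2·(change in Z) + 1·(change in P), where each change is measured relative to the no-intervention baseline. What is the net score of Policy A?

Baseline:
  M = 46
  K = 25
  P = 40 + 6·46 − 4·25 = 216
  Z = 296 − 46 − 3·25 − 5·216 = -905
Policy A (P − 57):
  M = 46
  K = 25
  P = 40 + 6·46 − 4·25 (−57 from intervention) = 159
  Z = 296 − 46 − 3·25 − 5·159 = -620
ΔZ = -620 − (-905) = 285; ΔP = 159 − 216 = -57
Score = 2·285 + 1·(-57) = 513

513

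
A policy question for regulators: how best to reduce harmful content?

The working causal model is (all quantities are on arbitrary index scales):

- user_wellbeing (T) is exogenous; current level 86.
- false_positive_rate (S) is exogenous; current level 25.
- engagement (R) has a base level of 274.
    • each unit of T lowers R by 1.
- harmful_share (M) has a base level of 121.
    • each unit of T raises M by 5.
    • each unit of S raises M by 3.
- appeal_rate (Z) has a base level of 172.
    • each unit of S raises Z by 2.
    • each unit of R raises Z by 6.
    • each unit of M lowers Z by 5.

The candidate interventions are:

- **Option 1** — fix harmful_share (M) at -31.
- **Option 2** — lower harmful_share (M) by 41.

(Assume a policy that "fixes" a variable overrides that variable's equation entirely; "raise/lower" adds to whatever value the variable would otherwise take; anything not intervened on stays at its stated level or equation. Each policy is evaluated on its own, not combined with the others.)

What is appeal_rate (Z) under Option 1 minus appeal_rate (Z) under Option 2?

3080

Option 1 (M := -31):
  T = 86
  S = 25
  R = 274 − 86 = 188
  M = -31
  Z = 172 + 2·25 + 6·188 − 5·(-31) = 1505
Option 2 (M − 41):
  T = 86
  S = 25
  R = 274 − 86 = 188
  M = 121 + 5·86 + 3·25 (−41 from intervention) = 585
  Z = 172 + 2·25 + 6·188 − 5·585 = -1575
Z: 1505 − (-1575) = 3080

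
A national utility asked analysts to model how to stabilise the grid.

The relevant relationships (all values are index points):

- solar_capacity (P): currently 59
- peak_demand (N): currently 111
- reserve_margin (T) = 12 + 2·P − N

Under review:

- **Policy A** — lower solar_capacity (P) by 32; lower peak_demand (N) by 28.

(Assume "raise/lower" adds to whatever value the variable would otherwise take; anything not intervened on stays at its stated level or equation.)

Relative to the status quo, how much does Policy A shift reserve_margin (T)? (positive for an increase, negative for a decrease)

-36

Baseline:
  P = 59
  N = 111
  T = 12 + 2·59 − 111 = 19
Policy A (P − 32, N − 28):
  P = 59 − 32 = 27
  N = 111 − 28 = 83
  T = 12 + 2·27 − 83 = -17
Change in T: -17 − 19 = -36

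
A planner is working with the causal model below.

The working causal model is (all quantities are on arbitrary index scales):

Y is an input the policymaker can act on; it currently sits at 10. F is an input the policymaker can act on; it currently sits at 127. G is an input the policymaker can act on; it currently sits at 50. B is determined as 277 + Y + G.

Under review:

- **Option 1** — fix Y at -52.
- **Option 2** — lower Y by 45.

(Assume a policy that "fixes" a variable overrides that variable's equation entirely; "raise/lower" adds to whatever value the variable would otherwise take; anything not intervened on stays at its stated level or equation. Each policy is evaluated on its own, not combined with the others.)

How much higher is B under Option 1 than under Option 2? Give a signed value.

Option 1 (Y := -52):
  Y = -52
  G = 50
  B = 277 + (-52) + 50 = 275
Option 2 (Y − 45):
  Y = 10 − 45 = -35
  G = 50
  B = 277 + (-35) + 50 = 292
B: 275 − 292 = -17

-17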